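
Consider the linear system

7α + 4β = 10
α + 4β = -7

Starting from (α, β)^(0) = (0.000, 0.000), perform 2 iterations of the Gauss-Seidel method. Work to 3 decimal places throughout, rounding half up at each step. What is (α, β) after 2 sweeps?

(2.633, -2.408)

Iteration 1:
  α = (10 - (4)·0.000) / (7) = 1.429
  β = (-7 - (1)·1.429) / (4) = -2.107
Iteration 2:
  α = (10 - (4)·-2.107) / (7) = 2.633
  β = (-7 - (1)·2.633) / (4) = -2.408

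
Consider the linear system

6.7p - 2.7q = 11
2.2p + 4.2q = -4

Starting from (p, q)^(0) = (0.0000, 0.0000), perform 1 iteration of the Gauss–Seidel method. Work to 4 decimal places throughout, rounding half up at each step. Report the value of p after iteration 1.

Iteration 1:
  p = (11 - (-2.7)·0.0000) / (6.7) = 1.6418
  q = (-4 - (2.2)·1.6418) / (4.2) = -1.8124

1.6418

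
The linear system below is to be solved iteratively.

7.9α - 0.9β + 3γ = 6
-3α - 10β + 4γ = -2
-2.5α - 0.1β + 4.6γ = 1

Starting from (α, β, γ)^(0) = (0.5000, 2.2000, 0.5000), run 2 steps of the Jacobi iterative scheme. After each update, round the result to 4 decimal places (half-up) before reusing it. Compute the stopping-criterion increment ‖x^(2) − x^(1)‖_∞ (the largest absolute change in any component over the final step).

Iteration 1:
  α = (6 - (-0.9)·2.2000 - (3)·0.5000) / (7.9) = 0.8203
  β = (-2 - (-3)·0.5000 - (4)·0.5000) / (-10) = 0.2500
  γ = (1 - (-2.5)·0.5000 - (-0.1)·2.2000) / (4.6) = 0.5370
Iteration 2:
  α = (6 - (-0.9)·0.2500 - (3)·0.5370) / (7.9) = 0.5841
  β = (-2 - (-3)·0.8203 - (4)·0.5370) / (-10) = 0.1687
  γ = (1 - (-2.5)·0.8203 - (-0.1)·0.2500) / (4.6) = 0.6686
Change: (-0.2362, -0.0813, 0.1316) → max |·| = 0.2362

0.2362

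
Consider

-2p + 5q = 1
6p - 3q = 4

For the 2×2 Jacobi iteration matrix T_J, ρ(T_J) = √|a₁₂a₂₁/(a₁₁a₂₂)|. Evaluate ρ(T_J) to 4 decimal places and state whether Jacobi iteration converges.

2.2361

a₁₂a₂₁/(a₁₁a₂₂) = (5)·(6) / ((-2)·(-3)) = 5.000000
ρ = √|5.000000| = √5.000000 = 2.2361
ρ > 1, so Jacobi diverges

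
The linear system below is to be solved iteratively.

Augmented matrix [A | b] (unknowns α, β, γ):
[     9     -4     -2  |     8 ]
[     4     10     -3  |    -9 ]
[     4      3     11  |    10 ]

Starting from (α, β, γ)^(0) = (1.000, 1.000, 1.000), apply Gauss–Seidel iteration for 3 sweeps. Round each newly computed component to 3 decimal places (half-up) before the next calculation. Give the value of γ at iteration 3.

0.895

Iteration 1:
  α = (8 - (-4)·1.000 - (-2)·1.000) / (9) = 1.556
  β = (-9 - (4)·1.556 - (-3)·1.000) / (10) = -1.222
  γ = (10 - (4)·1.556 - (3)·-1.222) / (11) = 0.677
Iteration 2:
  α = (8 - (-4)·-1.222 - (-2)·0.677) / (9) = 0.496
  β = (-9 - (4)·0.496 - (-3)·0.677) / (10) = -0.895
  γ = (10 - (4)·0.496 - (3)·-0.895) / (11) = 0.973
Iteration 3:
  α = (8 - (-4)·-0.895 - (-2)·0.973) / (9) = 0.707
  β = (-9 - (4)·0.707 - (-3)·0.973) / (10) = -0.891
  γ = (10 - (4)·0.707 - (3)·-0.891) / (11) = 0.895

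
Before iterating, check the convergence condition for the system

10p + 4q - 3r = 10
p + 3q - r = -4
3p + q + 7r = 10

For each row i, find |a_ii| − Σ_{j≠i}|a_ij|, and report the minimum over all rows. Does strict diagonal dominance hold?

1

row 1: |10| − (4+3) = 3
row 2: |3| − (1+1) = 1
row 3: |7| − (3+1) = 3
minimum over rows = 1 → strictly diagonally dominant (convergence guaranteed)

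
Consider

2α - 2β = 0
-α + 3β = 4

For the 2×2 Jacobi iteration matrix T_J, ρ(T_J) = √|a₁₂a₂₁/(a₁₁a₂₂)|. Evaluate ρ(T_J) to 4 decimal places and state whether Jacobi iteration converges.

0.5774

a₁₂a₂₁/(a₁₁a₂₂) = (-2)·(-1) / ((2)·(3)) = 0.333333
ρ = √|0.333333| = √0.333333 = 0.5774
ρ < 1, so Jacobi converges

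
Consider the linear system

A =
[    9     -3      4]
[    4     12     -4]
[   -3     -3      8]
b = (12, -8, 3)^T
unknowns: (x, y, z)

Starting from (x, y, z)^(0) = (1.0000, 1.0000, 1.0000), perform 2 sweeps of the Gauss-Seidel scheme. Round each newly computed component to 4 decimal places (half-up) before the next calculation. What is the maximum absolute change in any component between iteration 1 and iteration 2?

0.3827

Iteration 1:
  x = (12 - (-3)·1.0000 - (4)·1.0000) / (9) = 1.2222
  y = (-8 - (4)·1.2222 - (-4)·1.0000) / (12) = -0.7407
  z = (3 - (-3)·1.2222 - (-3)·-0.7407) / (8) = 0.5556
Iteration 2:
  x = (12 - (-3)·-0.7407 - (4)·0.5556) / (9) = 0.8395
  y = (-8 - (4)·0.8395 - (-4)·0.5556) / (12) = -0.7613
  z = (3 - (-3)·0.8395 - (-3)·-0.7613) / (8) = 0.4043
Change: (-0.3827, -0.0206, -0.1513) → max |·| = 0.3827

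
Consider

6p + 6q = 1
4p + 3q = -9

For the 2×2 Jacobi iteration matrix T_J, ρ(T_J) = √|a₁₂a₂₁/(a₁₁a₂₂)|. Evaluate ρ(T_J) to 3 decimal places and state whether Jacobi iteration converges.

a₁₂a₂₁/(a₁₁a₂₂) = (6)·(4) / ((6)·(3)) = 1.333333
ρ = √|1.333333| = √1.333333 = 1.155
ρ > 1, so Jacobi diverges

1.155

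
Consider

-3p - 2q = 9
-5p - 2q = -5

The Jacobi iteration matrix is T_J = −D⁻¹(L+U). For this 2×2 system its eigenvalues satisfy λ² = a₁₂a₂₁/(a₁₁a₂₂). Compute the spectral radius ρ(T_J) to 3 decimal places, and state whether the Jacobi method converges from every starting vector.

1.291

a₁₂a₂₁/(a₁₁a₂₂) = (-2)·(-5) / ((-3)·(-2)) = 1.666667
ρ = √|1.666667| = √1.666667 = 1.291
ρ > 1, so Jacobi diverges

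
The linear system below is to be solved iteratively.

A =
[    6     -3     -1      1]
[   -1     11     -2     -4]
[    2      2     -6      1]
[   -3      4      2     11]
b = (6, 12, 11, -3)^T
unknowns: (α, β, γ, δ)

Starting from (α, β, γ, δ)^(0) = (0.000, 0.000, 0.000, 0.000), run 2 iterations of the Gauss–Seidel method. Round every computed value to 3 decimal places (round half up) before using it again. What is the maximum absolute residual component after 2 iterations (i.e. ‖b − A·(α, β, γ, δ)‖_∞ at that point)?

Iteration 1:
  α = (6 - (-3)·0.000 - (-1)·0.000 - (1)·0.000) / (6) = 1.000
  β = (12 - (-1)·1.000 - (-2)·0.000 - (-4)·0.000) / (11) = 1.182
  γ = (11 - (2)·1.000 - (2)·1.182 - (1)·0.000) / (-6) = -1.106
  δ = (-3 - (-3)·1.000 - (4)·1.182 - (2)·-1.106) / (11) = -0.229
Iteration 2:
  α = (6 - (-3)·1.182 - (-1)·-1.106 - (1)·-0.229) / (6) = 1.445
  β = (12 - (-1)·1.445 - (-2)·-1.106 - (-4)·-0.229) / (11) = 0.938
  γ = (11 - (2)·1.445 - (2)·0.938 - (1)·-0.229) / (-6) = -1.077
  δ = (-3 - (-3)·1.445 - (4)·0.938 - (2)·-1.077) / (11) = -0.024
Residual b − A·x = (-0.909, 0.877, -0.204, 0.001); ∞-norm = 0.909

0.909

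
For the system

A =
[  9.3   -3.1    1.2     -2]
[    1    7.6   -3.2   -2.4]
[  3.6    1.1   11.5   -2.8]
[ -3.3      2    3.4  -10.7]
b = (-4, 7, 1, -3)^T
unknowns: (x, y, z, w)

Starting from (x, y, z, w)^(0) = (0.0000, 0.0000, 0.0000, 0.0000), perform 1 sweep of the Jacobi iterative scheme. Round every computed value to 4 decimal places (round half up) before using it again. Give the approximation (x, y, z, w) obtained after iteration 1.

Iteration 1:
  x = (-4 - (-3.1)·0.0000 - (1.2)·0.0000 - (-2)·0.0000) / (9.3) = -0.4301
  y = (7 - (1)·0.0000 - (-3.2)·0.0000 - (-2.4)·0.0000) / (7.6) = 0.9211
  z = (1 - (3.6)·0.0000 - (1.1)·0.0000 - (-2.8)·0.0000) / (11.5) = 0.0870
  w = (-3 - (-3.3)·0.0000 - (2)·0.0000 - (3.4)·0.0000) / (-10.7) = 0.2804

(-0.4301, 0.9211, 0.0870, 0.2804)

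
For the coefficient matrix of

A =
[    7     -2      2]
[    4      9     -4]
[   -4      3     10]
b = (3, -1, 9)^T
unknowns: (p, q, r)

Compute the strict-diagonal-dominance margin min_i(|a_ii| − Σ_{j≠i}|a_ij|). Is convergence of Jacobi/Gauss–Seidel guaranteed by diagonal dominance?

row 1: |7| − (2+2) = 3
row 2: |9| − (4+4) = 1
row 3: |10| − (4+3) = 3
minimum over rows = 1 → strictly diagonally dominant (convergence guaranteed)

1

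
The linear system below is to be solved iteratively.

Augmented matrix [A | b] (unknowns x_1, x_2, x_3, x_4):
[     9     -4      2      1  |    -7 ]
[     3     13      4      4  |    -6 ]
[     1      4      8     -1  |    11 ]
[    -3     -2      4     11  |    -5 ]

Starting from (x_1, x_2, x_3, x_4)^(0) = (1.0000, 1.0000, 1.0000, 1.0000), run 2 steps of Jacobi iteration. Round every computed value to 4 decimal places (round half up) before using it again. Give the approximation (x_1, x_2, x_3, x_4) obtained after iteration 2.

(-1.5130, -0.4650, 2.0667, -1.1923)

Iteration 1:
  x_1 = (-7 - (-4)·1.0000 - (2)·1.0000 - (1)·1.0000) / (9) = -0.6667
  x_2 = (-6 - (3)·1.0000 - (4)·1.0000 - (4)·1.0000) / (13) = -1.3077
  x_3 = (11 - (1)·1.0000 - (4)·1.0000 - (-1)·1.0000) / (8) = 0.8750
  x_4 = (-5 - (-3)·1.0000 - (-2)·1.0000 - (4)·1.0000) / (11) = -0.3636
Iteration 2:
  x_1 = (-7 - (-4)·-1.3077 - (2)·0.8750 - (1)·-0.3636) / (9) = -1.5130
  x_2 = (-6 - (3)·-0.6667 - (4)·0.8750 - (4)·-0.3636) / (13) = -0.4650
  x_3 = (11 - (1)·-0.6667 - (4)·-1.3077 - (-1)·-0.3636) / (8) = 2.0667
  x_4 = (-5 - (-3)·-0.6667 - (-2)·-1.3077 - (4)·0.8750) / (11) = -1.1923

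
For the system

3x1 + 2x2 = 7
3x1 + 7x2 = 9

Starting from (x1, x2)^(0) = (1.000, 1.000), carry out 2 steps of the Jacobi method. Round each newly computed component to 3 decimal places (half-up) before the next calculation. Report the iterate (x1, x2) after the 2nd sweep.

Iteration 1:
  x1 = (7 - (2)·1.000) / (3) = 1.667
  x2 = (9 - (3)·1.000) / (7) = 0.857
Iteration 2:
  x1 = (7 - (2)·0.857) / (3) = 1.762
  x2 = (9 - (3)·1.667) / (7) = 0.571

(1.762, 0.571)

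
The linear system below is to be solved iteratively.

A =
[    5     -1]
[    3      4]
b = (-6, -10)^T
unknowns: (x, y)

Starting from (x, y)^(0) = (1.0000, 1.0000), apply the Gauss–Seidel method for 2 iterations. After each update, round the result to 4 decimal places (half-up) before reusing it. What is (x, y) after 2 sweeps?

Iteration 1:
  x = (-6 - (-1)·1.0000) / (5) = -1.0000
  y = (-10 - (3)·-1.0000) / (4) = -1.7500
Iteration 2:
  x = (-6 - (-1)·-1.7500) / (5) = -1.5500
  y = (-10 - (3)·-1.5500) / (4) = -1.3375

(-1.5500, -1.3375)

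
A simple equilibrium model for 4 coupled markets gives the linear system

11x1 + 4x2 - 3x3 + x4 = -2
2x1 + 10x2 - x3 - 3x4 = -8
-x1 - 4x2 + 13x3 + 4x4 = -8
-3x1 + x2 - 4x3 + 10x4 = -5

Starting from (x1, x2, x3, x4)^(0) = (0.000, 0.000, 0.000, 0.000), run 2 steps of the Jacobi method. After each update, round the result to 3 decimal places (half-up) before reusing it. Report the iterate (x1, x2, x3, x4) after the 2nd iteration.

(-0.013, -0.975, -0.722, -0.721)

Iteration 1:
  x1 = (-2 - (4)·0.000 - (-3)·0.000 - (1)·0.000) / (11) = -0.182
  x2 = (-8 - (2)·0.000 - (-1)·0.000 - (-3)·0.000) / (10) = -0.800
  x3 = (-8 - (-1)·0.000 - (-4)·0.000 - (4)·0.000) / (13) = -0.615
  x4 = (-5 - (-3)·0.000 - (1)·0.000 - (-4)·0.000) / (10) = -0.500
Iteration 2:
  x1 = (-2 - (4)·-0.800 - (-3)·-0.615 - (1)·-0.500) / (11) = -0.013
  x2 = (-8 - (2)·-0.182 - (-1)·-0.615 - (-3)·-0.500) / (10) = -0.975
  x3 = (-8 - (-1)·-0.182 - (-4)·-0.800 - (4)·-0.500) / (13) = -0.722
  x4 = (-5 - (-3)·-0.182 - (1)·-0.800 - (-4)·-0.615) / (10) = -0.721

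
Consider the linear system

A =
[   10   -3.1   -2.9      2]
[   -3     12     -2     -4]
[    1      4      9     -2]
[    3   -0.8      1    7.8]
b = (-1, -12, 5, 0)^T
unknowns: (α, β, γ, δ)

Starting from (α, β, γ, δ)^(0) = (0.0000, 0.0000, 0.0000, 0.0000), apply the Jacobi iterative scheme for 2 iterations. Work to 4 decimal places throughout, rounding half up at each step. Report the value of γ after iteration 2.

Iteration 1:
  α = (-1 - (-3.1)·0.0000 - (-2.9)·0.0000 - (2)·0.0000) / (10) = -0.1000
  β = (-12 - (-3)·0.0000 - (-2)·0.0000 - (-4)·0.0000) / (12) = -1.0000
  γ = (5 - (1)·0.0000 - (4)·0.0000 - (-2)·0.0000) / (9) = 0.5556
  δ = (0 - (3)·0.0000 - (-0.8)·0.0000 - (1)·0.0000) / (7.8) = 0.0000
Iteration 2:
  α = (-1 - (-3.1)·-1.0000 - (-2.9)·0.5556 - (2)·0.0000) / (10) = -0.2489
  β = (-12 - (-3)·-0.1000 - (-2)·0.5556 - (-4)·0.0000) / (12) = -0.9324
  γ = (5 - (1)·-0.1000 - (4)·-1.0000 - (-2)·0.0000) / (9) = 1.0111
  δ = (0 - (3)·-0.1000 - (-0.8)·-1.0000 - (1)·0.5556) / (7.8) = -0.1353

1.0111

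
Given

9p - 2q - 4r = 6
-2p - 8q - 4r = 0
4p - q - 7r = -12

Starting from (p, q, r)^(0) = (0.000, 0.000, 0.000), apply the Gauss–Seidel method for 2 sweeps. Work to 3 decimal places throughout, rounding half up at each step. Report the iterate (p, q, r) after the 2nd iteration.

(1.571, -1.452, 2.819)

Iteration 1:
  p = (6 - (-2)·0.000 - (-4)·0.000) / (9) = 0.667
  q = (0 - (-2)·0.667 - (-4)·0.000) / (-8) = -0.167
  r = (-12 - (4)·0.667 - (-1)·-0.167) / (-7) = 2.119
Iteration 2:
  p = (6 - (-2)·-0.167 - (-4)·2.119) / (9) = 1.571
  q = (0 - (-2)·1.571 - (-4)·2.119) / (-8) = -1.452
  r = (-12 - (4)·1.571 - (-1)·-1.452) / (-7) = 2.819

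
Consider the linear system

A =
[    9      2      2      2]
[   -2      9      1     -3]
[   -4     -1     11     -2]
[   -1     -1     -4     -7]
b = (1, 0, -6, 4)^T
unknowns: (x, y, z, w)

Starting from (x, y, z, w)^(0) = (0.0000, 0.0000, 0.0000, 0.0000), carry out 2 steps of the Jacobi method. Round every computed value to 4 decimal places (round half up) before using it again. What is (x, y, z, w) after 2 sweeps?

(0.3593, -0.1052, -0.6089, -0.2756)

Iteration 1:
  x = (1 - (2)·0.0000 - (2)·0.0000 - (2)·0.0000) / (9) = 0.1111
  y = (0 - (-2)·0.0000 - (1)·0.0000 - (-3)·0.0000) / (9) = 0.0000
  z = (-6 - (-4)·0.0000 - (-1)·0.0000 - (-2)·0.0000) / (11) = -0.5455
  w = (4 - (-1)·0.0000 - (-1)·0.0000 - (-4)·0.0000) / (-7) = -0.5714
Iteration 2:
  x = (1 - (2)·0.0000 - (2)·-0.5455 - (2)·-0.5714) / (9) = 0.3593
  y = (0 - (-2)·0.1111 - (1)·-0.5455 - (-3)·-0.5714) / (9) = -0.1052
  z = (-6 - (-4)·0.1111 - (-1)·0.0000 - (-2)·-0.5714) / (11) = -0.6089
  w = (4 - (-1)·0.1111 - (-1)·0.0000 - (-4)·-0.5455) / (-7) = -0.2756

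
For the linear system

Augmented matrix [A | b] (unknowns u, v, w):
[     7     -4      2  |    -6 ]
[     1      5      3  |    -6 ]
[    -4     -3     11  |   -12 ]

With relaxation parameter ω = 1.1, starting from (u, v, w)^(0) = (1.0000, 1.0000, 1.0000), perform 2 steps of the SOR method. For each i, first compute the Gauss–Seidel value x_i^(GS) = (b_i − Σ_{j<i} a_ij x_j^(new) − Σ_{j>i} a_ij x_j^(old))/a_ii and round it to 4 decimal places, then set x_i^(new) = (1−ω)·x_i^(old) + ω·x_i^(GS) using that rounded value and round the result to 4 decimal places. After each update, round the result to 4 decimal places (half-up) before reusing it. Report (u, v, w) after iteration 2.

(-1.3955, 0.6094, -1.3587)

Iteration 1:
  u: GS value = (-6 - (-4)·1.0000 - (2)·1.0000) / (7) = -0.5714;  u ← (1−ω)·1.0000 + ω·-0.5714 = -0.7285
  v: GS value = (-6 - (1)·-0.7285 - (3)·1.0000) / (5) = -1.6543;  v ← (1−ω)·1.0000 + ω·-1.6543 = -1.9197
  w: GS value = (-12 - (-4)·-0.7285 - (-3)·-1.9197) / (11) = -1.8794;  w ← (1−ω)·1.0000 + ω·-1.8794 = -2.1673
Iteration 2:
  u: GS value = (-6 - (-4)·-1.9197 - (2)·-2.1673) / (7) = -1.3349;  u ← (1−ω)·-0.7285 + ω·-1.3349 = -1.3955
  v: GS value = (-6 - (1)·-1.3955 - (3)·-2.1673) / (5) = 0.3795;  v ← (1−ω)·-1.9197 + ω·0.3795 = 0.6094
  w: GS value = (-12 - (-4)·-1.3955 - (-3)·0.6094) / (11) = -1.4322;  w ← (1−ω)·-2.1673 + ω·-1.4322 = -1.3587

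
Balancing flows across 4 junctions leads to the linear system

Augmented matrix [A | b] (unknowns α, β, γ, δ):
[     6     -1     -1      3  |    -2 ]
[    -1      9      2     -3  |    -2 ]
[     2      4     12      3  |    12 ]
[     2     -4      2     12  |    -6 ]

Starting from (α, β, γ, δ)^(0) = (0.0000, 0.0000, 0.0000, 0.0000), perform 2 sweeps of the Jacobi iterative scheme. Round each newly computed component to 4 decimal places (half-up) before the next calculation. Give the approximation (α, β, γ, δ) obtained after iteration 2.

Iteration 1:
  α = (-2 - (-1)·0.0000 - (-1)·0.0000 - (3)·0.0000) / (6) = -0.3333
  β = (-2 - (-1)·0.0000 - (2)·0.0000 - (-3)·0.0000) / (9) = -0.2222
  γ = (12 - (2)·0.0000 - (4)·0.0000 - (3)·0.0000) / (12) = 1.0000
  δ = (-6 - (2)·0.0000 - (-4)·0.0000 - (2)·0.0000) / (12) = -0.5000
Iteration 2:
  α = (-2 - (-1)·-0.2222 - (-1)·1.0000 - (3)·-0.5000) / (6) = 0.0463
  β = (-2 - (-1)·-0.3333 - (2)·1.0000 - (-3)·-0.5000) / (9) = -0.6481
  γ = (12 - (2)·-0.3333 - (4)·-0.2222 - (3)·-0.5000) / (12) = 1.2546
  δ = (-6 - (2)·-0.3333 - (-4)·-0.2222 - (2)·1.0000) / (12) = -0.6852

(0.0463, -0.6481, 1.2546, -0.6852)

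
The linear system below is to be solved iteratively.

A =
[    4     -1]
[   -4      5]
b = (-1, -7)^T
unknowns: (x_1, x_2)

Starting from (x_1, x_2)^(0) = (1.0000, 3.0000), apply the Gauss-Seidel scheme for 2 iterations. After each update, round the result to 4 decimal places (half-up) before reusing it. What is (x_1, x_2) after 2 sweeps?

(-0.5000, -1.8000)

Iteration 1:
  x_1 = (-1 - (-1)·3.0000) / (4) = 0.5000
  x_2 = (-7 - (-4)·0.5000) / (5) = -1.0000
Iteration 2:
  x_1 = (-1 - (-1)·-1.0000) / (4) = -0.5000
  x_2 = (-7 - (-4)·-0.5000) / (5) = -1.8000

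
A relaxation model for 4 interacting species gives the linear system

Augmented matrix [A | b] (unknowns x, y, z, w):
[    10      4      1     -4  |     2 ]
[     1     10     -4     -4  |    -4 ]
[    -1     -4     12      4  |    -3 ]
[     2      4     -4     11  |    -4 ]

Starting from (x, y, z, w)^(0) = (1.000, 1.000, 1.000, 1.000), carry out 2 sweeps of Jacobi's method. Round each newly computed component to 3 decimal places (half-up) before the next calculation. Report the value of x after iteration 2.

-0.121

Iteration 1:
  x = (2 - (4)·1.000 - (1)·1.000 - (-4)·1.000) / (10) = 0.100
  y = (-4 - (1)·1.000 - (-4)·1.000 - (-4)·1.000) / (10) = 0.300
  z = (-3 - (-1)·1.000 - (-4)·1.000 - (4)·1.000) / (12) = -0.167
  w = (-4 - (2)·1.000 - (4)·1.000 - (-4)·1.000) / (11) = -0.545
Iteration 2:
  x = (2 - (4)·0.300 - (1)·-0.167 - (-4)·-0.545) / (10) = -0.121
  y = (-4 - (1)·0.100 - (-4)·-0.167 - (-4)·-0.545) / (10) = -0.695
  z = (-3 - (-1)·0.100 - (-4)·0.300 - (4)·-0.545) / (12) = 0.040
  w = (-4 - (2)·0.100 - (4)·0.300 - (-4)·-0.167) / (11) = -0.552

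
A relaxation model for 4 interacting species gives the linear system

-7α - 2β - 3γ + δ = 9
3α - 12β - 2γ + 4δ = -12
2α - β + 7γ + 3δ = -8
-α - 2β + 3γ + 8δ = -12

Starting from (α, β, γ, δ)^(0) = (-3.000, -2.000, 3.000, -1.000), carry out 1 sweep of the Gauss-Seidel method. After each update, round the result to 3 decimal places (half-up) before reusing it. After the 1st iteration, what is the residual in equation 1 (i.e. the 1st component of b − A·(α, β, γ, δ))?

-5.402

Iteration 1:
  α = (9 - (-2)·-2.000 - (-3)·3.000 - (1)·-1.000) / (-7) = -2.143
  β = (-12 - (3)·-2.143 - (-2)·3.000 - (4)·-1.000) / (-12) = -0.369
  γ = (-8 - (2)·-2.143 - (-1)·-0.369 - (3)·-1.000) / (7) = -0.155
  δ = (-12 - (-1)·-2.143 - (-2)·-0.369 - (3)·-0.155) / (8) = -1.802
Residual b − A·x = (-5.402, -3.101, 2.408, 0.000)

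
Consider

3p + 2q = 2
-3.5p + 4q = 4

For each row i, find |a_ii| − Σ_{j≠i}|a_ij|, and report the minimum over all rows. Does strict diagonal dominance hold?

row 1: |3| − (2) = 1
row 2: |4| − (3.5) = 0.5
minimum over rows = 0.5 → strictly diagonally dominant (convergence guaranteed)

0.5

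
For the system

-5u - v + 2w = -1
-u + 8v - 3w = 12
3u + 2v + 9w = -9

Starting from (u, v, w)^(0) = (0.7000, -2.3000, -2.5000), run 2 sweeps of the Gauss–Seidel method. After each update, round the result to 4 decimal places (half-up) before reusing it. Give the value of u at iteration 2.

-0.3049

Iteration 1:
  u = (-1 - (-1)·-2.3000 - (2)·-2.5000) / (-5) = -0.3400
  v = (12 - (-1)·-0.3400 - (-3)·-2.5000) / (8) = 0.5200
  w = (-9 - (3)·-0.3400 - (2)·0.5200) / (9) = -1.0022
Iteration 2:
  u = (-1 - (-1)·0.5200 - (2)·-1.0022) / (-5) = -0.3049
  v = (12 - (-1)·-0.3049 - (-3)·-1.0022) / (8) = 1.0861
  w = (-9 - (3)·-0.3049 - (2)·1.0861) / (9) = -1.1397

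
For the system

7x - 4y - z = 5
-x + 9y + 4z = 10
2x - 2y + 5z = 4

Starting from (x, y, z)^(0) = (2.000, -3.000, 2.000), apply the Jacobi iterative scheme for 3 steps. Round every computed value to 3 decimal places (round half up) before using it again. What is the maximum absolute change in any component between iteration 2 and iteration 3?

0.992

Iteration 1:
  x = (5 - (-4)·-3.000 - (-1)·2.000) / (7) = -0.714
  y = (10 - (-1)·2.000 - (4)·2.000) / (9) = 0.444
  z = (4 - (2)·2.000 - (-2)·-3.000) / (5) = -1.200
Iteration 2:
  x = (5 - (-4)·0.444 - (-1)·-1.200) / (7) = 0.797
  y = (10 - (-1)·-0.714 - (4)·-1.200) / (9) = 1.565
  z = (4 - (2)·-0.714 - (-2)·0.444) / (5) = 1.263
Iteration 3:
  x = (5 - (-4)·1.565 - (-1)·1.263) / (7) = 1.789
  y = (10 - (-1)·0.797 - (4)·1.263) / (9) = 0.638
  z = (4 - (2)·0.797 - (-2)·1.565) / (5) = 1.107
Change: (0.992, -0.927, -0.156) → max |·| = 0.992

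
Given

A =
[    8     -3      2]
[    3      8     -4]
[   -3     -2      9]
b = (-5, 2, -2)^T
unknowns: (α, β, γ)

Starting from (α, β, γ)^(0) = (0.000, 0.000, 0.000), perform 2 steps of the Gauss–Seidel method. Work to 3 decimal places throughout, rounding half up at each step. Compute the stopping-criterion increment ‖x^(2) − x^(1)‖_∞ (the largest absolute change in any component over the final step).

Iteration 1:
  α = (-5 - (-3)·0.000 - (2)·0.000) / (8) = -0.625
  β = (2 - (3)·-0.625 - (-4)·0.000) / (8) = 0.484
  γ = (-2 - (-3)·-0.625 - (-2)·0.484) / (9) = -0.323
Iteration 2:
  α = (-5 - (-3)·0.484 - (2)·-0.323) / (8) = -0.363
  β = (2 - (3)·-0.363 - (-4)·-0.323) / (8) = 0.225
  γ = (-2 - (-3)·-0.363 - (-2)·0.225) / (9) = -0.293
Change: (0.262, -0.259, 0.030) → max |·| = 0.262

0.262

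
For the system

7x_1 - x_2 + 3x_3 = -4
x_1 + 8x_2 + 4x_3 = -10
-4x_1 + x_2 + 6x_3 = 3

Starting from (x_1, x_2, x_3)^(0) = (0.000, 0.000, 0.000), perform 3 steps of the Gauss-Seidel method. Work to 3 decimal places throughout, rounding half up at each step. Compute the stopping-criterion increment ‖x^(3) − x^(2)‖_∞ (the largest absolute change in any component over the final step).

Iteration 1:
  x_1 = (-4 - (-1)·0.000 - (3)·0.000) / (7) = -0.571
  x_2 = (-10 - (1)·-0.571 - (4)·0.000) / (8) = -1.179
  x_3 = (3 - (-4)·-0.571 - (1)·-1.179) / (6) = 0.316
Iteration 2:
  x_1 = (-4 - (-1)·-1.179 - (3)·0.316) / (7) = -0.875
  x_2 = (-10 - (1)·-0.875 - (4)·0.316) / (8) = -1.299
  x_3 = (3 - (-4)·-0.875 - (1)·-1.299) / (6) = 0.133
Iteration 3:
  x_1 = (-4 - (-1)·-1.299 - (3)·0.133) / (7) = -0.814
  x_2 = (-10 - (1)·-0.814 - (4)·0.133) / (8) = -1.215
  x_3 = (3 - (-4)·-0.814 - (1)·-1.215) / (6) = 0.160
Change: (0.061, 0.084, 0.027) → max |·| = 0.084

0.084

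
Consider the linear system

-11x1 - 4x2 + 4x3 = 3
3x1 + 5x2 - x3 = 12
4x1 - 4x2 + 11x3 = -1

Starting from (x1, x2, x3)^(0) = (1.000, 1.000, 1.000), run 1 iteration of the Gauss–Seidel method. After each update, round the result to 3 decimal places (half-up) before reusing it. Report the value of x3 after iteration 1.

1.013

Iteration 1:
  x1 = (3 - (-4)·1.000 - (4)·1.000) / (-11) = -0.273
  x2 = (12 - (3)·-0.273 - (-1)·1.000) / (5) = 2.764
  x3 = (-1 - (4)·-0.273 - (-4)·2.764) / (11) = 1.013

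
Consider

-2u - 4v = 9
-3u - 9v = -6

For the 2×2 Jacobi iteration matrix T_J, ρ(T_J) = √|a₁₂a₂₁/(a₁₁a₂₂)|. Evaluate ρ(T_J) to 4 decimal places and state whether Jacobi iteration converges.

0.8165

a₁₂a₂₁/(a₁₁a₂₂) = (-4)·(-3) / ((-2)·(-9)) = 0.666667
ρ = √|0.666667| = √0.666667 = 0.8165
ρ < 1, so Jacobi converges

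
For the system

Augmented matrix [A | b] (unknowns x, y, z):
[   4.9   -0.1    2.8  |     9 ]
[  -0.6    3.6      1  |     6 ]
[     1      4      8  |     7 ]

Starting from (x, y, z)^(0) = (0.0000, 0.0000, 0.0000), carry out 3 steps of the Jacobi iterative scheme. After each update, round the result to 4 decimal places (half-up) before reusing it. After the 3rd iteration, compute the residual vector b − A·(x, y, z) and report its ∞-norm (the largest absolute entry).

1.4790

Iteration 1:
  x = (9 - (-0.1)·0.0000 - (2.8)·0.0000) / (4.9) = 1.8367
  y = (6 - (-0.6)·0.0000 - (1)·0.0000) / (3.6) = 1.6667
  z = (7 - (1)·0.0000 - (4)·0.0000) / (8) = 0.8750
Iteration 2:
  x = (9 - (-0.1)·1.6667 - (2.8)·0.8750) / (4.9) = 1.3707
  y = (6 - (-0.6)·1.8367 - (1)·0.8750) / (3.6) = 1.7297
  z = (7 - (1)·1.8367 - (4)·1.6667) / (8) = -0.1879
Iteration 3:
  x = (9 - (-0.1)·1.7297 - (2.8)·-0.1879) / (4.9) = 1.9794
  y = (6 - (-0.6)·1.3707 - (1)·-0.1879) / (3.6) = 1.9473
  z = (7 - (1)·1.3707 - (4)·1.7297) / (8) = -0.1612
Residual b − A·x = (-0.0530, 0.3386, -1.4790); ∞-norm = 1.4790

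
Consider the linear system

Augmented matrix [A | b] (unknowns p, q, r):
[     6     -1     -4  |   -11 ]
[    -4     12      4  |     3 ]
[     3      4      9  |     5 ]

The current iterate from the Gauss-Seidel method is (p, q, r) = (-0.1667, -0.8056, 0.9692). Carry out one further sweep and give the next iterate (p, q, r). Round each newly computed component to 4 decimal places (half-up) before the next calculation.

(-1.3215, -0.5136, 1.2243)

One sweep:
  p = (-11 - (-1)·-0.8056 - (-4)·0.9692) / (6) = -1.3215
  q = (3 - (-4)·-1.3215 - (4)·0.9692) / (12) = -0.5136
  r = (5 - (3)·-1.3215 - (4)·-0.5136) / (9) = 1.2243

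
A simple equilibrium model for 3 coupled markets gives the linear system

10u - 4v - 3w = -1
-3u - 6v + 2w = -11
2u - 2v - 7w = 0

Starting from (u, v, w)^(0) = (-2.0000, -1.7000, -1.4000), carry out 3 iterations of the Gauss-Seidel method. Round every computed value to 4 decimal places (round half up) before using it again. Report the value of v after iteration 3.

Iteration 1:
  u = (-1 - (-4)·-1.7000 - (-3)·-1.4000) / (10) = -1.2000
  v = (-11 - (-3)·-1.2000 - (2)·-1.4000) / (-6) = 1.9667
  w = (0 - (2)·-1.2000 - (-2)·1.9667) / (-7) = -0.9048
Iteration 2:
  u = (-1 - (-4)·1.9667 - (-3)·-0.9048) / (10) = 0.4152
  v = (-11 - (-3)·0.4152 - (2)·-0.9048) / (-6) = 1.3241
  w = (0 - (2)·0.4152 - (-2)·1.3241) / (-7) = -0.2597
Iteration 3:
  u = (-1 - (-4)·1.3241 - (-3)·-0.2597) / (10) = 0.3517
  v = (-11 - (-3)·0.3517 - (2)·-0.2597) / (-6) = 1.5709
  w = (0 - (2)·0.3517 - (-2)·1.5709) / (-7) = -0.3483

1.5709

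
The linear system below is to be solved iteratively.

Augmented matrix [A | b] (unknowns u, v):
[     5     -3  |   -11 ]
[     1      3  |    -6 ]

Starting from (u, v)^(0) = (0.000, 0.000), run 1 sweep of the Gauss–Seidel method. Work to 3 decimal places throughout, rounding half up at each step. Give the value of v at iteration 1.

Iteration 1:
  u = (-11 - (-3)·0.000) / (5) = -2.200
  v = (-6 - (1)·-2.200) / (3) = -1.267

-1.267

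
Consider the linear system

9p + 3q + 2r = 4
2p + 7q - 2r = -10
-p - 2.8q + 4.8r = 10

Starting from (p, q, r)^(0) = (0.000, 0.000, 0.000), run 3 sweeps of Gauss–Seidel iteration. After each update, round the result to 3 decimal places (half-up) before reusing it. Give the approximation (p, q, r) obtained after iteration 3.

(0.534, -1.155, 1.521)

Iteration 1:
  p = (4 - (3)·0.000 - (2)·0.000) / (9) = 0.444
  q = (-10 - (2)·0.444 - (-2)·0.000) / (7) = -1.555
  r = (10 - (-1)·0.444 - (-2.8)·-1.555) / (4.8) = 1.269
Iteration 2:
  p = (4 - (3)·-1.555 - (2)·1.269) / (9) = 0.681
  q = (-10 - (2)·0.681 - (-2)·1.269) / (7) = -1.261
  r = (10 - (-1)·0.681 - (-2.8)·-1.261) / (4.8) = 1.490
Iteration 3:
  p = (4 - (3)·-1.261 - (2)·1.490) / (9) = 0.534
  q = (-10 - (2)·0.534 - (-2)·1.490) / (7) = -1.155
  r = (10 - (-1)·0.534 - (-2.8)·-1.155) / (4.8) = 1.521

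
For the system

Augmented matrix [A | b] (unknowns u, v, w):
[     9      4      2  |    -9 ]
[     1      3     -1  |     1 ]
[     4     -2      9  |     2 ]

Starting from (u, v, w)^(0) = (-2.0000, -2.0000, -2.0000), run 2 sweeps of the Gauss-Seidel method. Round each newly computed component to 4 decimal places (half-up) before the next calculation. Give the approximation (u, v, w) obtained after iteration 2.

(-0.7970, 0.5908, 0.7077)

Iteration 1:
  u = (-9 - (4)·-2.0000 - (2)·-2.0000) / (9) = 0.3333
  v = (1 - (1)·0.3333 - (-1)·-2.0000) / (3) = -0.4444
  w = (2 - (4)·0.3333 - (-2)·-0.4444) / (9) = -0.0247
Iteration 2:
  u = (-9 - (4)·-0.4444 - (2)·-0.0247) / (9) = -0.7970
  v = (1 - (1)·-0.7970 - (-1)·-0.0247) / (3) = 0.5908
  w = (2 - (4)·-0.7970 - (-2)·0.5908) / (9) = 0.7077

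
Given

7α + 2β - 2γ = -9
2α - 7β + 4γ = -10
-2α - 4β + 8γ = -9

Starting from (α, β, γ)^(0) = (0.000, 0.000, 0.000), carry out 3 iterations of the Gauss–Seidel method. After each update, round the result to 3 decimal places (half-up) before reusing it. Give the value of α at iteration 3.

Iteration 1:
  α = (-9 - (2)·0.000 - (-2)·0.000) / (7) = -1.286
  β = (-10 - (2)·-1.286 - (4)·0.000) / (-7) = 1.061
  γ = (-9 - (-2)·-1.286 - (-4)·1.061) / (8) = -0.916
Iteration 2:
  α = (-9 - (2)·1.061 - (-2)·-0.916) / (7) = -1.851
  β = (-10 - (2)·-1.851 - (4)·-0.916) / (-7) = 0.376
  γ = (-9 - (-2)·-1.851 - (-4)·0.376) / (8) = -1.400
Iteration 3:
  α = (-9 - (2)·0.376 - (-2)·-1.400) / (7) = -1.793
  β = (-10 - (2)·-1.793 - (4)·-1.400) / (-7) = 0.116
  γ = (-9 - (-2)·-1.793 - (-4)·0.116) / (8) = -1.515

-1.793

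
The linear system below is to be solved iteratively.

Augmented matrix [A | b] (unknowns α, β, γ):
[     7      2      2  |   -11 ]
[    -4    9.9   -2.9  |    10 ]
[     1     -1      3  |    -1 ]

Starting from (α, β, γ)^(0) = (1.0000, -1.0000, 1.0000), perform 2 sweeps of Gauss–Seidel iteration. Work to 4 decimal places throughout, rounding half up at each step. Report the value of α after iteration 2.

Iteration 1:
  α = (-11 - (2)·-1.0000 - (2)·1.0000) / (7) = -1.5714
  β = (10 - (-4)·-1.5714 - (-2.9)·1.0000) / (9.9) = 0.6681
  γ = (-1 - (1)·-1.5714 - (-1)·0.6681) / (3) = 0.4132
Iteration 2:
  α = (-11 - (2)·0.6681 - (2)·0.4132) / (7) = -1.8804
  β = (10 - (-4)·-1.8804 - (-2.9)·0.4132) / (9.9) = 0.3714
  γ = (-1 - (1)·-1.8804 - (-1)·0.3714) / (3) = 0.4173

-1.8804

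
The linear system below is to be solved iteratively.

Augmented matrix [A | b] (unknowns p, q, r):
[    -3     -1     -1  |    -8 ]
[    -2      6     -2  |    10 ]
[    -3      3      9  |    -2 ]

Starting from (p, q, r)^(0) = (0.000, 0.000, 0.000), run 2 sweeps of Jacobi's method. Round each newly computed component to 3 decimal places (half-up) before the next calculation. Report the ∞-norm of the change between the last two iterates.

0.815

Iteration 1:
  p = (-8 - (-1)·0.000 - (-1)·0.000) / (-3) = 2.667
  q = (10 - (-2)·0.000 - (-2)·0.000) / (6) = 1.667
  r = (-2 - (-3)·0.000 - (3)·0.000) / (9) = -0.222
Iteration 2:
  p = (-8 - (-1)·1.667 - (-1)·-0.222) / (-3) = 2.185
  q = (10 - (-2)·2.667 - (-2)·-0.222) / (6) = 2.482
  r = (-2 - (-3)·2.667 - (3)·1.667) / (9) = 0.111
Change: (-0.482, 0.815, 0.333) → max |·| = 0.815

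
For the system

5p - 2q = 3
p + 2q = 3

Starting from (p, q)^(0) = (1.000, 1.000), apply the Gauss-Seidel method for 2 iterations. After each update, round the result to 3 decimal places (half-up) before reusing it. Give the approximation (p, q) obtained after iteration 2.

Iteration 1:
  p = (3 - (-2)·1.000) / (5) = 1.000
  q = (3 - (1)·1.000) / (2) = 1.000
Iteration 2:
  p = (3 - (-2)·1.000) / (5) = 1.000
  q = (3 - (1)·1.000) / (2) = 1.000

(1.000, 1.000)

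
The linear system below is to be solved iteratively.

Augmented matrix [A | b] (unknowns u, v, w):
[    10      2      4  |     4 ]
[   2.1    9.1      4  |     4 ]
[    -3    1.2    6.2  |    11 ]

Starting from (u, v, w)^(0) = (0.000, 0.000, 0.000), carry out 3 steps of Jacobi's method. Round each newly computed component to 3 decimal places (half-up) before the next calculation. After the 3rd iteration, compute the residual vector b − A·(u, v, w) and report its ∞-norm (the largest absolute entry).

0.602

Iteration 1:
  u = (4 - (2)·0.000 - (4)·0.000) / (10) = 0.400
  v = (4 - (2.1)·0.000 - (4)·0.000) / (9.1) = 0.440
  w = (11 - (-3)·0.000 - (1.2)·0.000) / (6.2) = 1.774
Iteration 2:
  u = (4 - (2)·0.440 - (4)·1.774) / (10) = -0.398
  v = (4 - (2.1)·0.400 - (4)·1.774) / (9.1) = -0.433
  w = (11 - (-3)·0.400 - (1.2)·0.440) / (6.2) = 1.883
Iteration 3:
  u = (4 - (2)·-0.433 - (4)·1.883) / (10) = -0.267
  v = (4 - (2.1)·-0.398 - (4)·1.883) / (9.1) = -0.296
  w = (11 - (-3)·-0.398 - (1.2)·-0.433) / (6.2) = 1.665
Residual b − A·x = (0.602, 0.594, 0.231); ∞-norm = 0.602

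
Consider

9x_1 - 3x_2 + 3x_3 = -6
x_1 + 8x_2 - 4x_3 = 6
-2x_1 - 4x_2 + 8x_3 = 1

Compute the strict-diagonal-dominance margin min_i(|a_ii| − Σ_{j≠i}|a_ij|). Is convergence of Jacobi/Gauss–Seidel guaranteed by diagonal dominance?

2

row 1: |9| − (3+3) = 3
row 2: |8| − (1+4) = 3
row 3: |8| − (2+4) = 2
minimum over rows = 2 → strictly diagonally dominant (convergence guaranteed)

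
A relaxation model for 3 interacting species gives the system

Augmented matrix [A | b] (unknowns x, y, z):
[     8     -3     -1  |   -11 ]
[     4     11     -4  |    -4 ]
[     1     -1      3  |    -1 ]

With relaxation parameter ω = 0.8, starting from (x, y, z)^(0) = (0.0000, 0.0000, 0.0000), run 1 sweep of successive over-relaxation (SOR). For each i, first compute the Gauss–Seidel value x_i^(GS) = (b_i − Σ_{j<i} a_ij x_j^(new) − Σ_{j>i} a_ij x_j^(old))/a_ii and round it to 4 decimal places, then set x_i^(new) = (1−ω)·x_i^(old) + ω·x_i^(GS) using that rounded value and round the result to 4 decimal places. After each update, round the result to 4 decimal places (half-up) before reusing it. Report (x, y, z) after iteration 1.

(-1.1000, 0.0291, 0.0344)

Iteration 1:
  x: GS value = (-11 - (-3)·0.0000 - (-1)·0.0000) / (8) = -1.3750;  x ← (1−ω)·0.0000 + ω·-1.3750 = -1.1000
  y: GS value = (-4 - (4)·-1.1000 - (-4)·0.0000) / (11) = 0.0364;  y ← (1−ω)·0.0000 + ω·0.0364 = 0.0291
  z: GS value = (-1 - (1)·-1.1000 - (-1)·0.0291) / (3) = 0.0430;  z ← (1−ω)·0.0000 + ω·0.0430 = 0.0344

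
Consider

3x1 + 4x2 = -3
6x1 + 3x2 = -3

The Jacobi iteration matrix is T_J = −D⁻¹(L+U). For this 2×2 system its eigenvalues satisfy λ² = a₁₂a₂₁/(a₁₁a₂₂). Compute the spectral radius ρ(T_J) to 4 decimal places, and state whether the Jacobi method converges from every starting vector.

1.6330

a₁₂a₂₁/(a₁₁a₂₂) = (4)·(6) / ((3)·(3)) = 2.666667
ρ = √|2.666667| = √2.666667 = 1.6330
ρ > 1, so Jacobi diverges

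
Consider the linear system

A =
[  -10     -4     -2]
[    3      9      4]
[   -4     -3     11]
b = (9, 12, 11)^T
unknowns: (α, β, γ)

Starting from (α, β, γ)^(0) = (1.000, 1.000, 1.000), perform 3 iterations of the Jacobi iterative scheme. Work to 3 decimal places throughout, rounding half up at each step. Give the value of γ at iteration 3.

Iteration 1:
  α = (9 - (-4)·1.000 - (-2)·1.000) / (-10) = -1.500
  β = (12 - (3)·1.000 - (4)·1.000) / (9) = 0.556
  γ = (11 - (-4)·1.000 - (-3)·1.000) / (11) = 1.636
Iteration 2:
  α = (9 - (-4)·0.556 - (-2)·1.636) / (-10) = -1.450
  β = (12 - (3)·-1.500 - (4)·1.636) / (9) = 1.106
  γ = (11 - (-4)·-1.500 - (-3)·0.556) / (11) = 0.606
Iteration 3:
  α = (9 - (-4)·1.106 - (-2)·0.606) / (-10) = -1.464
  β = (12 - (3)·-1.450 - (4)·0.606) / (9) = 1.547
  γ = (11 - (-4)·-1.450 - (-3)·1.106) / (11) = 0.774

0.774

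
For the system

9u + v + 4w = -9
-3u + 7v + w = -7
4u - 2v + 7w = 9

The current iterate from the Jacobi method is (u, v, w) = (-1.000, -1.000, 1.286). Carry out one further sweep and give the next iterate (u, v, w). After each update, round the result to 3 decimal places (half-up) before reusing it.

One sweep:
  u = (-9 - (1)·-1.000 - (4)·1.286) / (9) = -1.460
  v = (-7 - (-3)·-1.000 - (1)·1.286) / (7) = -1.612
  w = (9 - (4)·-1.000 - (-2)·-1.000) / (7) = 1.571

(-1.460, -1.612, 1.571)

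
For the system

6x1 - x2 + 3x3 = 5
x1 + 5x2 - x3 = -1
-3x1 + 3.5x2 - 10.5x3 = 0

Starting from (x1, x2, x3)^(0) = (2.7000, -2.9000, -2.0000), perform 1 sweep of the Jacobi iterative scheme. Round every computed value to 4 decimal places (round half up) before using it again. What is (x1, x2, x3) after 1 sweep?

Iteration 1:
  x1 = (5 - (-1)·-2.9000 - (3)·-2.0000) / (6) = 1.3500
  x2 = (-1 - (1)·2.7000 - (-1)·-2.0000) / (5) = -1.1400
  x3 = (0 - (-3)·2.7000 - (3.5)·-2.9000) / (-10.5) = -1.7381

(1.3500, -1.1400, -1.7381)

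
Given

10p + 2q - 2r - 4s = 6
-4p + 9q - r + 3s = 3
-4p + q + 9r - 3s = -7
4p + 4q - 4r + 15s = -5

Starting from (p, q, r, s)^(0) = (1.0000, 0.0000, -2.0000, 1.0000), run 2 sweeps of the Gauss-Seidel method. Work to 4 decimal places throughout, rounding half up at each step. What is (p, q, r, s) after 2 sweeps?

(0.3330, 0.6457, -0.8862, -0.8306)

Iteration 1:
  p = (6 - (2)·0.0000 - (-2)·-2.0000 - (-4)·1.0000) / (10) = 0.6000
  q = (3 - (-4)·0.6000 - (-1)·-2.0000 - (3)·1.0000) / (9) = 0.0444
  r = (-7 - (-4)·0.6000 - (1)·0.0444 - (-3)·1.0000) / (9) = -0.1827
  s = (-5 - (4)·0.6000 - (4)·0.0444 - (-4)·-0.1827) / (15) = -0.5539
Iteration 2:
  p = (6 - (2)·0.0444 - (-2)·-0.1827 - (-4)·-0.5539) / (10) = 0.3330
  q = (3 - (-4)·0.3330 - (-1)·-0.1827 - (3)·-0.5539) / (9) = 0.6457
  r = (-7 - (-4)·0.3330 - (1)·0.6457 - (-3)·-0.5539) / (9) = -0.8862
  s = (-5 - (4)·0.3330 - (4)·0.6457 - (-4)·-0.8862) / (15) = -0.8306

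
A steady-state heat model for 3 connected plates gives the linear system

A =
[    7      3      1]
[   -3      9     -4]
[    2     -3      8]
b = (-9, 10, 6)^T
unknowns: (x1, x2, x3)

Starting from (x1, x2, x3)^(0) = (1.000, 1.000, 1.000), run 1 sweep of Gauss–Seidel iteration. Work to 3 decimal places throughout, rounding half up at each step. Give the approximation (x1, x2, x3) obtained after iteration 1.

Iteration 1:
  x1 = (-9 - (3)·1.000 - (1)·1.000) / (7) = -1.857
  x2 = (10 - (-3)·-1.857 - (-4)·1.000) / (9) = 0.937
  x3 = (6 - (2)·-1.857 - (-3)·0.937) / (8) = 1.566

(-1.857, 0.937, 1.566)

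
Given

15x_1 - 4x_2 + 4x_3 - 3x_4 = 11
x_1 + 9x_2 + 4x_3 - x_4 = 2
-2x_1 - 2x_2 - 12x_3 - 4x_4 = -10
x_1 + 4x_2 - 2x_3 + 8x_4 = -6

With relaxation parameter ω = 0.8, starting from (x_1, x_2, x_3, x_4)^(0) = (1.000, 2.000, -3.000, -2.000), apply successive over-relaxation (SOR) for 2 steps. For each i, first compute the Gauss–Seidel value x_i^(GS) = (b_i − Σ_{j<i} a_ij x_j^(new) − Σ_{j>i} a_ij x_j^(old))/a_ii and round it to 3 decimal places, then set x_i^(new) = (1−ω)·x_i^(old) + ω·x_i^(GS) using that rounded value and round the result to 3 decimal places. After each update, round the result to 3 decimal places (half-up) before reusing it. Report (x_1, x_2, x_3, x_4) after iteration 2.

Iteration 1:
  x_1: GS value = (11 - (-4)·2.000 - (4)·-3.000 - (-3)·-2.000) / (15) = 1.667;  x_1 ← (1−ω)·1.000 + ω·1.667 = 1.534
  x_2: GS value = (2 - (1)·1.534 - (4)·-3.000 - (-1)·-2.000) / (9) = 1.163;  x_2 ← (1−ω)·2.000 + ω·1.163 = 1.330
  x_3: GS value = (-10 - (-2)·1.534 - (-2)·1.330 - (-4)·-2.000) / (-12) = 1.023;  x_3 ← (1−ω)·-3.000 + ω·1.023 = 0.218
  x_4: GS value = (-6 - (1)·1.534 - (4)·1.330 - (-2)·0.218) / (8) = -1.552;  x_4 ← (1−ω)·-2.000 + ω·-1.552 = -1.642
Iteration 2:
  x_1: GS value = (11 - (-4)·1.330 - (4)·0.218 - (-3)·-1.642) / (15) = 0.701;  x_1 ← (1−ω)·1.534 + ω·0.701 = 0.868
  x_2: GS value = (2 - (1)·0.868 - (4)·0.218 - (-1)·-1.642) / (9) = -0.154;  x_2 ← (1−ω)·1.330 + ω·-0.154 = 0.143
  x_3: GS value = (-10 - (-2)·0.868 - (-2)·0.143 - (-4)·-1.642) / (-12) = 1.212;  x_3 ← (1−ω)·0.218 + ω·1.212 = 1.013
  x_4: GS value = (-6 - (1)·0.868 - (4)·0.143 - (-2)·1.013) / (8) = -0.677;  x_4 ← (1−ω)·-1.642 + ω·-0.677 = -0.870

(0.868, 0.143, 1.013, -0.870)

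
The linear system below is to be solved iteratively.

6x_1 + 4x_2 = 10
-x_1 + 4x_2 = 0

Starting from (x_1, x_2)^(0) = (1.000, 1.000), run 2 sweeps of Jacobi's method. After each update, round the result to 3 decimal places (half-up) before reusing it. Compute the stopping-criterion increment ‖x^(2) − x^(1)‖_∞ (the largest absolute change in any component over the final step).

0.500

Iteration 1:
  x_1 = (10 - (4)·1.000) / (6) = 1.000
  x_2 = (0 - (-1)·1.000) / (4) = 0.250
Iteration 2:
  x_1 = (10 - (4)·0.250) / (6) = 1.500
  x_2 = (0 - (-1)·1.000) / (4) = 0.250
Change: (0.500, 0.000) → max |·| = 0.500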